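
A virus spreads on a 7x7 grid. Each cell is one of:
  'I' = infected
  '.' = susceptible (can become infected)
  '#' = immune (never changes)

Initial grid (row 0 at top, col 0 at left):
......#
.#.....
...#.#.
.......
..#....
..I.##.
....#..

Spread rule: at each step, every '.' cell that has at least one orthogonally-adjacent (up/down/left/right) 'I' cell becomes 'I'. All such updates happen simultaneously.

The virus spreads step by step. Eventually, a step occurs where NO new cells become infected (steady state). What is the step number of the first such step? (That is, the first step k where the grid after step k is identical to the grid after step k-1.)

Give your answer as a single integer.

Step 0 (initial): 1 infected
Step 1: +3 new -> 4 infected
Step 2: +5 new -> 9 infected
Step 3: +5 new -> 14 infected
Step 4: +5 new -> 19 infected
Step 5: +5 new -> 24 infected
Step 6: +5 new -> 29 infected
Step 7: +7 new -> 36 infected
Step 8: +5 new -> 41 infected
Step 9: +0 new -> 41 infected

Answer: 9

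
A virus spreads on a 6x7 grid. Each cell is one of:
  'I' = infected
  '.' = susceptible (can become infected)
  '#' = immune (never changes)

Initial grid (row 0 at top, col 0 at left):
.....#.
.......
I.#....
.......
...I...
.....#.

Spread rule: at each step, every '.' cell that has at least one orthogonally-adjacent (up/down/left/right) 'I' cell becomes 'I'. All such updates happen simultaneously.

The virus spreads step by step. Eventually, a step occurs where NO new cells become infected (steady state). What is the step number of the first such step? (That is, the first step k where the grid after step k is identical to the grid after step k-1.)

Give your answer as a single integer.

Step 0 (initial): 2 infected
Step 1: +7 new -> 9 infected
Step 2: +11 new -> 20 infected
Step 3: +8 new -> 28 infected
Step 4: +6 new -> 34 infected
Step 5: +3 new -> 37 infected
Step 6: +1 new -> 38 infected
Step 7: +1 new -> 39 infected
Step 8: +0 new -> 39 infected

Answer: 8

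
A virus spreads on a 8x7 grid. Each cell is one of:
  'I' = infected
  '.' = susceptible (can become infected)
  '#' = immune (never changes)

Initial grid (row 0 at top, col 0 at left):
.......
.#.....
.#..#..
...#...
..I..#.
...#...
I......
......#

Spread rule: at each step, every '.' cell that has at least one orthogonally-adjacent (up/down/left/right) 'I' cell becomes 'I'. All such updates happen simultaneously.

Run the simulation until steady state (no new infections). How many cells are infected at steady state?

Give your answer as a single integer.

Answer: 49

Derivation:
Step 0 (initial): 2 infected
Step 1: +7 new -> 9 infected
Step 2: +7 new -> 16 infected
Step 3: +7 new -> 23 infected
Step 4: +7 new -> 30 infected
Step 5: +9 new -> 39 infected
Step 6: +7 new -> 46 infected
Step 7: +2 new -> 48 infected
Step 8: +1 new -> 49 infected
Step 9: +0 new -> 49 infected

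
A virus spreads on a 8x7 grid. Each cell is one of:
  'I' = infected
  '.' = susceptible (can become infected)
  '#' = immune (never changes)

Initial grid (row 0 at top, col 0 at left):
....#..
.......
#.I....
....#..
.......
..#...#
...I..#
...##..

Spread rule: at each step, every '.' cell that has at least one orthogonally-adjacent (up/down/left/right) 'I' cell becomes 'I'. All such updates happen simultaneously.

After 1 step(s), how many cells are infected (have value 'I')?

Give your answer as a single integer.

Answer: 9

Derivation:
Step 0 (initial): 2 infected
Step 1: +7 new -> 9 infected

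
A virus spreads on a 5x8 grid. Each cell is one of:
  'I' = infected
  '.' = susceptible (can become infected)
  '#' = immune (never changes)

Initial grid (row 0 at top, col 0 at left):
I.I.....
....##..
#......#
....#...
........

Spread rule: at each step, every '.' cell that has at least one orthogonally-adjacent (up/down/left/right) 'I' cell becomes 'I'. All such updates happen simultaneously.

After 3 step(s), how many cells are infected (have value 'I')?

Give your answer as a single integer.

Answer: 14

Derivation:
Step 0 (initial): 2 infected
Step 1: +4 new -> 6 infected
Step 2: +4 new -> 10 infected
Step 3: +4 new -> 14 infected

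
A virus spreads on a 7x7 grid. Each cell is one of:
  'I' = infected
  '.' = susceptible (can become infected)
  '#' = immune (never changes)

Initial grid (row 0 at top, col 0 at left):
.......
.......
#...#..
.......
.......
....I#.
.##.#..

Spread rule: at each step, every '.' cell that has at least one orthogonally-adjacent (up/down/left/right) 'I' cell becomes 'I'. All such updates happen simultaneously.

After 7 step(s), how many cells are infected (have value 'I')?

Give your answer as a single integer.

Step 0 (initial): 1 infected
Step 1: +2 new -> 3 infected
Step 2: +5 new -> 8 infected
Step 3: +5 new -> 13 infected
Step 4: +7 new -> 20 infected
Step 5: +8 new -> 28 infected
Step 6: +8 new -> 36 infected
Step 7: +4 new -> 40 infected

Answer: 40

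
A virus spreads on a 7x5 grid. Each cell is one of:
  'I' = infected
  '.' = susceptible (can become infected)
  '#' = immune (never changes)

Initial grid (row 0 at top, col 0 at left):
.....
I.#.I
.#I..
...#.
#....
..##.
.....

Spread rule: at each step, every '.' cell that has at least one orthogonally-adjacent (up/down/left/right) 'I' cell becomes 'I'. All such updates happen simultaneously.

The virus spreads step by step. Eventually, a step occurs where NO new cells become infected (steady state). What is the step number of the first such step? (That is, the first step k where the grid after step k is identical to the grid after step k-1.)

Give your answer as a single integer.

Step 0 (initial): 3 infected
Step 1: +8 new -> 11 infected
Step 2: +6 new -> 17 infected
Step 3: +4 new -> 21 infected
Step 4: +2 new -> 23 infected
Step 5: +3 new -> 26 infected
Step 6: +3 new -> 29 infected
Step 7: +0 new -> 29 infected

Answer: 7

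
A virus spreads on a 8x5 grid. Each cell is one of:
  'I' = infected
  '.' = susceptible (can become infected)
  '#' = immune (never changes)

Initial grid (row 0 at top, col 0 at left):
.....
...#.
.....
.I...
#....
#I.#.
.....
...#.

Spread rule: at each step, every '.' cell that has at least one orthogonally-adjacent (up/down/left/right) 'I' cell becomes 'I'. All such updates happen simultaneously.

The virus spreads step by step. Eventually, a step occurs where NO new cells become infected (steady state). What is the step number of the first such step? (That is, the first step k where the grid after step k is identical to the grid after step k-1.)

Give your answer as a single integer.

Step 0 (initial): 2 infected
Step 1: +6 new -> 8 infected
Step 2: +8 new -> 16 infected
Step 3: +9 new -> 25 infected
Step 4: +5 new -> 30 infected
Step 5: +4 new -> 34 infected
Step 6: +1 new -> 35 infected
Step 7: +0 new -> 35 infected

Answer: 7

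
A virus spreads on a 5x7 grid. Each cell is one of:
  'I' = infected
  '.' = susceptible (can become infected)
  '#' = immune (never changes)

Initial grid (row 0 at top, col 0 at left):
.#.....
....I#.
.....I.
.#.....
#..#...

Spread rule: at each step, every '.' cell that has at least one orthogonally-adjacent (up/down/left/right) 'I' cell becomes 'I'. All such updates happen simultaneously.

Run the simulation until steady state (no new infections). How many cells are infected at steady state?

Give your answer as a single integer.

Answer: 30

Derivation:
Step 0 (initial): 2 infected
Step 1: +5 new -> 7 infected
Step 2: +8 new -> 15 infected
Step 3: +7 new -> 22 infected
Step 4: +3 new -> 25 infected
Step 5: +3 new -> 28 infected
Step 6: +2 new -> 30 infected
Step 7: +0 new -> 30 infected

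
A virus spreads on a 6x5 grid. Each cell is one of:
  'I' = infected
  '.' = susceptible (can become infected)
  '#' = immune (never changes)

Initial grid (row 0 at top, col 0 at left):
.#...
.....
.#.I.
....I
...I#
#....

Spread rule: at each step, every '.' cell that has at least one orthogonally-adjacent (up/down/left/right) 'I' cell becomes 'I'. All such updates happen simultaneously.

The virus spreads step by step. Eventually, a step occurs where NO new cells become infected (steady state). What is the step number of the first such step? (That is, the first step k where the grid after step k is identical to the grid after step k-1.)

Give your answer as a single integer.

Answer: 6

Derivation:
Step 0 (initial): 3 infected
Step 1: +6 new -> 9 infected
Step 2: +7 new -> 16 infected
Step 3: +6 new -> 22 infected
Step 4: +2 new -> 24 infected
Step 5: +2 new -> 26 infected
Step 6: +0 new -> 26 infected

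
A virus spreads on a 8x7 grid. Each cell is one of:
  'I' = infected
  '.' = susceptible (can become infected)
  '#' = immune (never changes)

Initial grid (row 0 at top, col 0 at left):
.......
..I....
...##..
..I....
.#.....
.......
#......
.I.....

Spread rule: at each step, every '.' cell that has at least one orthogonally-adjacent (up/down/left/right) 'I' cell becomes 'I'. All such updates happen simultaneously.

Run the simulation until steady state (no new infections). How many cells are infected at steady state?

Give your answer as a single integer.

Step 0 (initial): 3 infected
Step 1: +10 new -> 13 infected
Step 2: +12 new -> 25 infected
Step 3: +11 new -> 36 infected
Step 4: +8 new -> 44 infected
Step 5: +6 new -> 50 infected
Step 6: +2 new -> 52 infected
Step 7: +0 new -> 52 infected

Answer: 52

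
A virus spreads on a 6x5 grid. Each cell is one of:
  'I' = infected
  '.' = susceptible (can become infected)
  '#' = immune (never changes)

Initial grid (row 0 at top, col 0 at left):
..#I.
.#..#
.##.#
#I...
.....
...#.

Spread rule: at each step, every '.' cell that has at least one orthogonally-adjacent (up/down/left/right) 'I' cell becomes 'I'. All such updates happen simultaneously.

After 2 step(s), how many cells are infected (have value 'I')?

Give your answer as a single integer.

Step 0 (initial): 2 infected
Step 1: +4 new -> 6 infected
Step 2: +6 new -> 12 infected

Answer: 12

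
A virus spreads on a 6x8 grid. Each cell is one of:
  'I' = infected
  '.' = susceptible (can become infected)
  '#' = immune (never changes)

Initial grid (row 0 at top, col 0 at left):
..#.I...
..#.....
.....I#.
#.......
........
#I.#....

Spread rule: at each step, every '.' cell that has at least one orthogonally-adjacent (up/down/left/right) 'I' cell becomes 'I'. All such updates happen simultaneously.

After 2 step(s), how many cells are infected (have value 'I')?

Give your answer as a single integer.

Answer: 21

Derivation:
Step 0 (initial): 3 infected
Step 1: +8 new -> 11 infected
Step 2: +10 new -> 21 infected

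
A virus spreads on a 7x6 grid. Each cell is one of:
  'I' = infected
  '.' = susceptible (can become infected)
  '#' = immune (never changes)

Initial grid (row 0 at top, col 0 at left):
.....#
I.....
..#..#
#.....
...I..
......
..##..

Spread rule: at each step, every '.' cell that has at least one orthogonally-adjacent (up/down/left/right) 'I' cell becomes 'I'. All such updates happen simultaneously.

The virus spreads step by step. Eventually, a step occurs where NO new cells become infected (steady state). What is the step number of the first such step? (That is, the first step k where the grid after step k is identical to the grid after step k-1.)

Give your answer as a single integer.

Answer: 6

Derivation:
Step 0 (initial): 2 infected
Step 1: +7 new -> 9 infected
Step 2: +10 new -> 19 infected
Step 3: +9 new -> 28 infected
Step 4: +5 new -> 33 infected
Step 5: +3 new -> 36 infected
Step 6: +0 new -> 36 infected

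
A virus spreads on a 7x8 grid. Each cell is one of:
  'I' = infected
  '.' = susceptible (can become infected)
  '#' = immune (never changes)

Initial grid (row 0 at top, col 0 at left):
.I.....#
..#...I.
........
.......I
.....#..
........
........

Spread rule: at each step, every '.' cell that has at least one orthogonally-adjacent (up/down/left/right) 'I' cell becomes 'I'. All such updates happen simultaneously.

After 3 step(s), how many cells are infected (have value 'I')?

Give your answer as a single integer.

Step 0 (initial): 3 infected
Step 1: +10 new -> 13 infected
Step 2: +9 new -> 22 infected
Step 3: +9 new -> 31 infected

Answer: 31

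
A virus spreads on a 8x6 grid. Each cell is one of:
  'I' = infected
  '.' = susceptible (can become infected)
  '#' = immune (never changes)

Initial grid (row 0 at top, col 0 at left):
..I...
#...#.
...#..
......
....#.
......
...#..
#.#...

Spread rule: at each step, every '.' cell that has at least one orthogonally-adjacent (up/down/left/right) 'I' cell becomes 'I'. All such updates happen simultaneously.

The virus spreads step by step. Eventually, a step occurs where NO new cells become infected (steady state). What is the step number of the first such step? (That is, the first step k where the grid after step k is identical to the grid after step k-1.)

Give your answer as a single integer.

Step 0 (initial): 1 infected
Step 1: +3 new -> 4 infected
Step 2: +5 new -> 9 infected
Step 3: +3 new -> 12 infected
Step 4: +5 new -> 17 infected
Step 5: +6 new -> 23 infected
Step 6: +6 new -> 29 infected
Step 7: +4 new -> 33 infected
Step 8: +4 new -> 37 infected
Step 9: +2 new -> 39 infected
Step 10: +2 new -> 41 infected
Step 11: +0 new -> 41 infected

Answer: 11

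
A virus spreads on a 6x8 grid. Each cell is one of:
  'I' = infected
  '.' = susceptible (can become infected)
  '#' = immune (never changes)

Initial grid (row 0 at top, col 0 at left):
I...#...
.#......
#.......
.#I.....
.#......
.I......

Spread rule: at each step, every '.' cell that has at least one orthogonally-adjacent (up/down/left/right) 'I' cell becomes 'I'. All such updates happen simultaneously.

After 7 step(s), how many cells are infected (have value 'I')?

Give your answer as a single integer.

Step 0 (initial): 3 infected
Step 1: +7 new -> 10 infected
Step 2: +8 new -> 18 infected
Step 3: +7 new -> 25 infected
Step 4: +5 new -> 30 infected
Step 5: +5 new -> 35 infected
Step 6: +5 new -> 40 infected
Step 7: +2 new -> 42 infected

Answer: 42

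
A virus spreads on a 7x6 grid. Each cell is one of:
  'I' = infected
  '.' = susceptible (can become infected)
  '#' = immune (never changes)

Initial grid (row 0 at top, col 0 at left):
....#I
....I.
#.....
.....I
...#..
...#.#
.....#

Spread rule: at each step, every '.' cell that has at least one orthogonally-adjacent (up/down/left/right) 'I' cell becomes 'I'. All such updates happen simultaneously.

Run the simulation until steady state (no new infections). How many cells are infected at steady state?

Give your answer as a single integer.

Step 0 (initial): 3 infected
Step 1: +6 new -> 9 infected
Step 2: +5 new -> 14 infected
Step 3: +5 new -> 19 infected
Step 4: +6 new -> 25 infected
Step 5: +5 new -> 30 infected
Step 6: +3 new -> 33 infected
Step 7: +2 new -> 35 infected
Step 8: +1 new -> 36 infected
Step 9: +0 new -> 36 infected

Answer: 36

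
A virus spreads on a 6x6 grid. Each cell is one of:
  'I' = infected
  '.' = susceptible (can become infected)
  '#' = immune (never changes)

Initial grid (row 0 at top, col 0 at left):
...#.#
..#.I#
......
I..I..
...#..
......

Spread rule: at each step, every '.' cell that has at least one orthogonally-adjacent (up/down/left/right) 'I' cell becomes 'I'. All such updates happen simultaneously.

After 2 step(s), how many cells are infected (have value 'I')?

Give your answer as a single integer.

Step 0 (initial): 3 infected
Step 1: +9 new -> 12 infected
Step 2: +9 new -> 21 infected

Answer: 21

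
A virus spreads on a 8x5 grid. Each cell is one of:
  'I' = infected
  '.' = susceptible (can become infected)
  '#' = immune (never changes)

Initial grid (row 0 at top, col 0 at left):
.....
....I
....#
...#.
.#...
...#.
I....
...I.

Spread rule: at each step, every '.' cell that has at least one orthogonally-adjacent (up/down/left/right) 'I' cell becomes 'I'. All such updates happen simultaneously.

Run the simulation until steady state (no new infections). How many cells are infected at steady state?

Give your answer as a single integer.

Step 0 (initial): 3 infected
Step 1: +8 new -> 11 infected
Step 2: +8 new -> 19 infected
Step 3: +6 new -> 25 infected
Step 4: +8 new -> 33 infected
Step 5: +3 new -> 36 infected
Step 6: +0 new -> 36 infected

Answer: 36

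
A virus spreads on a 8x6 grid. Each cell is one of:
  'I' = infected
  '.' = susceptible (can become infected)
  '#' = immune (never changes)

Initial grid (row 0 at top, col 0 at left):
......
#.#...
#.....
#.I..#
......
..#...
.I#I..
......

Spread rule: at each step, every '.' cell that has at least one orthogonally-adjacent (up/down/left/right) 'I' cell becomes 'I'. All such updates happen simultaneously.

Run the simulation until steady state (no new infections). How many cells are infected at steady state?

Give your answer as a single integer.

Step 0 (initial): 3 infected
Step 1: +10 new -> 13 infected
Step 2: +11 new -> 24 infected
Step 3: +7 new -> 31 infected
Step 4: +5 new -> 36 infected
Step 5: +4 new -> 40 infected
Step 6: +1 new -> 41 infected
Step 7: +0 new -> 41 infected

Answer: 41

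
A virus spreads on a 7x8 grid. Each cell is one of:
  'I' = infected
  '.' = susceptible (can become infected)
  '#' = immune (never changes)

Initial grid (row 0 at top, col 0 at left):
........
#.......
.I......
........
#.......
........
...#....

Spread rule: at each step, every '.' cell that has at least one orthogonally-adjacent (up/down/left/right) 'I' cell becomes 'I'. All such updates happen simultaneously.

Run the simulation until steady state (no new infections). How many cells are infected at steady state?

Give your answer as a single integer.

Answer: 53

Derivation:
Step 0 (initial): 1 infected
Step 1: +4 new -> 5 infected
Step 2: +6 new -> 11 infected
Step 3: +7 new -> 18 infected
Step 4: +8 new -> 26 infected
Step 5: +8 new -> 34 infected
Step 6: +6 new -> 40 infected
Step 7: +6 new -> 46 infected
Step 8: +4 new -> 50 infected
Step 9: +2 new -> 52 infected
Step 10: +1 new -> 53 infected
Step 11: +0 new -> 53 infected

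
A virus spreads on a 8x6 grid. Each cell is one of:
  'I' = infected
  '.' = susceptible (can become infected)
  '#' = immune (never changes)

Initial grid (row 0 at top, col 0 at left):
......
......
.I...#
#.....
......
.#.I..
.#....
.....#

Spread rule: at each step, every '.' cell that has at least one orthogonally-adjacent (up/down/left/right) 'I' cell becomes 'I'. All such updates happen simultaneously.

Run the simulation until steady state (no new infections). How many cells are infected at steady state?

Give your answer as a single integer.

Answer: 43

Derivation:
Step 0 (initial): 2 infected
Step 1: +8 new -> 10 infected
Step 2: +13 new -> 23 infected
Step 3: +10 new -> 33 infected
Step 4: +5 new -> 38 infected
Step 5: +4 new -> 42 infected
Step 6: +1 new -> 43 infected
Step 7: +0 new -> 43 infected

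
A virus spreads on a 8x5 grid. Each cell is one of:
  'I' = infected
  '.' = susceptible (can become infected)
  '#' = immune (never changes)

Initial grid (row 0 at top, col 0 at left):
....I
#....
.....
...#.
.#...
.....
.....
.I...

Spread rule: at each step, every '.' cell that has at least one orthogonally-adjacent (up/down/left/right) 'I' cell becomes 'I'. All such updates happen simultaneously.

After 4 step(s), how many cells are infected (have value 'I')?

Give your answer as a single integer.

Answer: 30

Derivation:
Step 0 (initial): 2 infected
Step 1: +5 new -> 7 infected
Step 2: +7 new -> 14 infected
Step 3: +8 new -> 22 infected
Step 4: +8 new -> 30 infected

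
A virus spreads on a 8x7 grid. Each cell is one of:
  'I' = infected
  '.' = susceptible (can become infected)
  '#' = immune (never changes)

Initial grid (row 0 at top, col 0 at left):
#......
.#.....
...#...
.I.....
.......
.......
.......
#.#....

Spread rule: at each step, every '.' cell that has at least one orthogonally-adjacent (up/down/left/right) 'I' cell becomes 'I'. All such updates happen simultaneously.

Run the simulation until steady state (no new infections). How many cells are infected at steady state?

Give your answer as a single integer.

Answer: 51

Derivation:
Step 0 (initial): 1 infected
Step 1: +4 new -> 5 infected
Step 2: +6 new -> 11 infected
Step 3: +7 new -> 18 infected
Step 4: +9 new -> 27 infected
Step 5: +8 new -> 35 infected
Step 6: +7 new -> 42 infected
Step 7: +5 new -> 47 infected
Step 8: +3 new -> 50 infected
Step 9: +1 new -> 51 infected
Step 10: +0 new -> 51 infected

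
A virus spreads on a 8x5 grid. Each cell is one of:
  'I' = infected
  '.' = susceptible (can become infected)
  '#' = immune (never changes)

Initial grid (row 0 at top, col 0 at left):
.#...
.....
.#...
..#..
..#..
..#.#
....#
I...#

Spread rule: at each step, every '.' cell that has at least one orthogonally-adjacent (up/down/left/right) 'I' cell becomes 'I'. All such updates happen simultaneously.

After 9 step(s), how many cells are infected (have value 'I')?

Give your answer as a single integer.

Answer: 29

Derivation:
Step 0 (initial): 1 infected
Step 1: +2 new -> 3 infected
Step 2: +3 new -> 6 infected
Step 3: +4 new -> 10 infected
Step 4: +3 new -> 13 infected
Step 5: +3 new -> 16 infected
Step 6: +2 new -> 18 infected
Step 7: +4 new -> 22 infected
Step 8: +3 new -> 25 infected
Step 9: +4 new -> 29 infected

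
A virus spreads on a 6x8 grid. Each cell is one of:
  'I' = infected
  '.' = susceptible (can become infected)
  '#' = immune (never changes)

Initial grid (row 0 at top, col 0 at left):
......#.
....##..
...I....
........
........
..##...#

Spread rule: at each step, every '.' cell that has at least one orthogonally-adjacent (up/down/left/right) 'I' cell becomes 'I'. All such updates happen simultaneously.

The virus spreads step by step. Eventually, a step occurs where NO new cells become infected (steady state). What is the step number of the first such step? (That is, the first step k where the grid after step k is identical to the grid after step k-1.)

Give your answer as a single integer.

Step 0 (initial): 1 infected
Step 1: +4 new -> 5 infected
Step 2: +7 new -> 12 infected
Step 3: +9 new -> 21 infected
Step 4: +10 new -> 31 infected
Step 5: +7 new -> 38 infected
Step 6: +4 new -> 42 infected
Step 7: +0 new -> 42 infected

Answer: 7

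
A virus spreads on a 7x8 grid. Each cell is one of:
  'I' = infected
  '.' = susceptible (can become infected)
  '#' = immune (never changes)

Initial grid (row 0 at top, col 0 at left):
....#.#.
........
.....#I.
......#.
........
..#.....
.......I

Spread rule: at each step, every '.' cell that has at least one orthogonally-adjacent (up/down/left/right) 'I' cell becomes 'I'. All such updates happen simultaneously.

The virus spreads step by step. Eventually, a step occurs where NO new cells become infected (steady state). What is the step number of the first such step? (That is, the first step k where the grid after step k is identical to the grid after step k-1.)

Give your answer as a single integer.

Step 0 (initial): 2 infected
Step 1: +4 new -> 6 infected
Step 2: +6 new -> 12 infected
Step 3: +6 new -> 18 infected
Step 4: +5 new -> 23 infected
Step 5: +8 new -> 31 infected
Step 6: +6 new -> 37 infected
Step 7: +7 new -> 44 infected
Step 8: +5 new -> 49 infected
Step 9: +2 new -> 51 infected
Step 10: +0 new -> 51 infected

Answer: 10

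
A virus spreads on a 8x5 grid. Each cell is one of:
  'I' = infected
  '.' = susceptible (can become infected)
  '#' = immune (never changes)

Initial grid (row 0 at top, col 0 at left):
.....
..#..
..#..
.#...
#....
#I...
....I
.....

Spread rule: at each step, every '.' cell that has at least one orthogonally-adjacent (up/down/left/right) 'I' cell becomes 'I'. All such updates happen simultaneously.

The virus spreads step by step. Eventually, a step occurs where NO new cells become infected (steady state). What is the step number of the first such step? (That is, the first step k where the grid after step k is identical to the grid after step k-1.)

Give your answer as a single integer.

Answer: 14

Derivation:
Step 0 (initial): 2 infected
Step 1: +6 new -> 8 infected
Step 2: +7 new -> 15 infected
Step 3: +5 new -> 20 infected
Step 4: +2 new -> 22 infected
Step 5: +2 new -> 24 infected
Step 6: +2 new -> 26 infected
Step 7: +1 new -> 27 infected
Step 8: +1 new -> 28 infected
Step 9: +1 new -> 29 infected
Step 10: +2 new -> 31 infected
Step 11: +2 new -> 33 infected
Step 12: +1 new -> 34 infected
Step 13: +1 new -> 35 infected
Step 14: +0 new -> 35 infected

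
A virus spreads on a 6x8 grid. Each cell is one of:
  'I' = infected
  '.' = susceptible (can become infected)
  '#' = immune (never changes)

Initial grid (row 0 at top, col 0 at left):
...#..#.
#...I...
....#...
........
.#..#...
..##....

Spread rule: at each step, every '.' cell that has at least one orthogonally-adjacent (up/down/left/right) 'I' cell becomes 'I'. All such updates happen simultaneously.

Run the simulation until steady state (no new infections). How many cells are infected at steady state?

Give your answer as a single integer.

Step 0 (initial): 1 infected
Step 1: +3 new -> 4 infected
Step 2: +5 new -> 9 infected
Step 3: +7 new -> 16 infected
Step 4: +9 new -> 25 infected
Step 5: +7 new -> 32 infected
Step 6: +4 new -> 36 infected
Step 7: +2 new -> 38 infected
Step 8: +1 new -> 39 infected
Step 9: +1 new -> 40 infected
Step 10: +0 new -> 40 infected

Answer: 40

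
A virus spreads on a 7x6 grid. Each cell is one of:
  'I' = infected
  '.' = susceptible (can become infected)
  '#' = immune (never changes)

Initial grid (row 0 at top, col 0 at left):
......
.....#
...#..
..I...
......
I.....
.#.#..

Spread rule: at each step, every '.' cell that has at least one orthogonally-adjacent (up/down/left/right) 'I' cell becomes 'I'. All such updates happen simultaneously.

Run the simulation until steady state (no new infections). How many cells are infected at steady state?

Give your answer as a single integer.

Answer: 38

Derivation:
Step 0 (initial): 2 infected
Step 1: +7 new -> 9 infected
Step 2: +7 new -> 16 infected
Step 3: +9 new -> 25 infected
Step 4: +7 new -> 32 infected
Step 5: +4 new -> 36 infected
Step 6: +2 new -> 38 infected
Step 7: +0 new -> 38 infected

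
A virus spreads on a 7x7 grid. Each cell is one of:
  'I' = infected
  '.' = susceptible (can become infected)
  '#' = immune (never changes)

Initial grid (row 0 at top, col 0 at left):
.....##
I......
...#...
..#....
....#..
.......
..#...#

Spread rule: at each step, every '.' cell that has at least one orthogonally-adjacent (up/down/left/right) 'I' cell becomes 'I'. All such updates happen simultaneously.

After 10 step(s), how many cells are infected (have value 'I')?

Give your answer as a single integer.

Step 0 (initial): 1 infected
Step 1: +3 new -> 4 infected
Step 2: +4 new -> 8 infected
Step 3: +5 new -> 13 infected
Step 4: +4 new -> 17 infected
Step 5: +6 new -> 23 infected
Step 6: +6 new -> 29 infected
Step 7: +4 new -> 33 infected
Step 8: +4 new -> 37 infected
Step 9: +3 new -> 40 infected
Step 10: +2 new -> 42 infected

Answer: 42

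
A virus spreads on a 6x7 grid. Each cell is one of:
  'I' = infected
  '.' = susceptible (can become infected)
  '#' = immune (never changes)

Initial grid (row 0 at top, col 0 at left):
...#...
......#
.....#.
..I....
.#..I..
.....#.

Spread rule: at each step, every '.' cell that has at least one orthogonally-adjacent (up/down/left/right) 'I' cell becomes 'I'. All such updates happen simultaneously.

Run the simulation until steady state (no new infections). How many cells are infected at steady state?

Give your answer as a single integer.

Step 0 (initial): 2 infected
Step 1: +8 new -> 10 infected
Step 2: +9 new -> 19 infected
Step 3: +9 new -> 28 infected
Step 4: +6 new -> 34 infected
Step 5: +2 new -> 36 infected
Step 6: +1 new -> 37 infected
Step 7: +0 new -> 37 infected

Answer: 37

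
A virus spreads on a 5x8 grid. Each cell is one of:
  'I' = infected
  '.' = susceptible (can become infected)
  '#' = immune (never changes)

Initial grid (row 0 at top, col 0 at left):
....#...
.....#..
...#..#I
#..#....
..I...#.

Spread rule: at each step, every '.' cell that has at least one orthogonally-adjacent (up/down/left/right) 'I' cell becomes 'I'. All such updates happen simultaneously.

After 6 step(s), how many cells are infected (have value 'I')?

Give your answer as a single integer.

Step 0 (initial): 2 infected
Step 1: +5 new -> 7 infected
Step 2: +8 new -> 15 infected
Step 3: +6 new -> 21 infected
Step 4: +7 new -> 28 infected
Step 5: +4 new -> 32 infected
Step 6: +1 new -> 33 infected

Answer: 33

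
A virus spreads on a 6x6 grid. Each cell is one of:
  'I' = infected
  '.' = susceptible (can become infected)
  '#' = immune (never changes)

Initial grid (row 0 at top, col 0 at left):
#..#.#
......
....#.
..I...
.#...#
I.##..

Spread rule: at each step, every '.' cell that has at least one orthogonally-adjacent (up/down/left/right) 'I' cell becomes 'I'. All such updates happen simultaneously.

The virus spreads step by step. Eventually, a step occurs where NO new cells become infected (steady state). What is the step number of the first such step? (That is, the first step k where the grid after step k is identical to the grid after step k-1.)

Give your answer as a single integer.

Step 0 (initial): 2 infected
Step 1: +6 new -> 8 infected
Step 2: +6 new -> 14 infected
Step 3: +6 new -> 20 infected
Step 4: +5 new -> 25 infected
Step 5: +3 new -> 28 infected
Step 6: +0 new -> 28 infected

Answer: 6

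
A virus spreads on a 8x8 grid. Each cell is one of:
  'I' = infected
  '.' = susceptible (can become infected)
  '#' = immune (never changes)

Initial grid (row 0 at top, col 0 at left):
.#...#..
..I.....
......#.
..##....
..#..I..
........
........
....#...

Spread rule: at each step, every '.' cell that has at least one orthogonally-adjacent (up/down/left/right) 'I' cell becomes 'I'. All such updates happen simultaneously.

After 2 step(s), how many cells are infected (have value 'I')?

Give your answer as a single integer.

Step 0 (initial): 2 infected
Step 1: +8 new -> 10 infected
Step 2: +13 new -> 23 infected

Answer: 23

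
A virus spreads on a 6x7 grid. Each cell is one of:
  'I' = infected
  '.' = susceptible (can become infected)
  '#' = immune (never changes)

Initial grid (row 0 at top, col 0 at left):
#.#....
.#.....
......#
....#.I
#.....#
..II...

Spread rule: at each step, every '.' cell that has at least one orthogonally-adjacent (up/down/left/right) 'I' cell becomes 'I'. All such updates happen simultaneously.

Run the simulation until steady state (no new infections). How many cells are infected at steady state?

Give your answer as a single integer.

Answer: 34

Derivation:
Step 0 (initial): 3 infected
Step 1: +5 new -> 8 infected
Step 2: +8 new -> 16 infected
Step 3: +6 new -> 22 infected
Step 4: +7 new -> 29 infected
Step 5: +4 new -> 33 infected
Step 6: +1 new -> 34 infected
Step 7: +0 new -> 34 infected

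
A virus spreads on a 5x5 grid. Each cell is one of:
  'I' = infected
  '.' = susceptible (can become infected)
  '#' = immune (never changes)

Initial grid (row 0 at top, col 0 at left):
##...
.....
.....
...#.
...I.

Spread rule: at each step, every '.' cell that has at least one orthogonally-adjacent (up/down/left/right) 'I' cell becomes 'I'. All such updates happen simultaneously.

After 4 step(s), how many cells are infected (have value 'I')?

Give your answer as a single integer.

Answer: 15

Derivation:
Step 0 (initial): 1 infected
Step 1: +2 new -> 3 infected
Step 2: +3 new -> 6 infected
Step 3: +4 new -> 10 infected
Step 4: +5 new -> 15 infected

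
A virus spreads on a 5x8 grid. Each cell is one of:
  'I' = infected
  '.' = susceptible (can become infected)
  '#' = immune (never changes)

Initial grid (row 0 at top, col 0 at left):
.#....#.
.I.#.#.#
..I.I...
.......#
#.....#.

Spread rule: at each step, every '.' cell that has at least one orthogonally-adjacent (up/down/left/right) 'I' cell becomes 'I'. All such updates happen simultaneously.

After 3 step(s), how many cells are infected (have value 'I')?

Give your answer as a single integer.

Step 0 (initial): 3 infected
Step 1: +8 new -> 11 infected
Step 2: +10 new -> 21 infected
Step 3: +9 new -> 30 infected

Answer: 30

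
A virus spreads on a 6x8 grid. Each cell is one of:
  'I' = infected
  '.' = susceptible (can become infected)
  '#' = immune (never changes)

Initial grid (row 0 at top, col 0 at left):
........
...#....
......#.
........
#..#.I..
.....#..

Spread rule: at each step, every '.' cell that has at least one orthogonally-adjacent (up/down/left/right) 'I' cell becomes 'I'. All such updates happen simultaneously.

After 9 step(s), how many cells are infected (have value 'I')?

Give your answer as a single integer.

Answer: 43

Derivation:
Step 0 (initial): 1 infected
Step 1: +3 new -> 4 infected
Step 2: +6 new -> 10 infected
Step 3: +6 new -> 16 infected
Step 4: +7 new -> 23 infected
Step 5: +7 new -> 30 infected
Step 6: +7 new -> 37 infected
Step 7: +3 new -> 40 infected
Step 8: +2 new -> 42 infected
Step 9: +1 new -> 43 infected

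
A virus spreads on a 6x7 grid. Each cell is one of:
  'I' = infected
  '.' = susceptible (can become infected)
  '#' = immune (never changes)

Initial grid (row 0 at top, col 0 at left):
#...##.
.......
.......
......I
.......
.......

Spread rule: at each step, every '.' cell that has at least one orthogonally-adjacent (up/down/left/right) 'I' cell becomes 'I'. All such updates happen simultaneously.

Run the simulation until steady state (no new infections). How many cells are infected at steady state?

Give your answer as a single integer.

Step 0 (initial): 1 infected
Step 1: +3 new -> 4 infected
Step 2: +5 new -> 9 infected
Step 3: +6 new -> 15 infected
Step 4: +5 new -> 20 infected
Step 5: +5 new -> 25 infected
Step 6: +6 new -> 31 infected
Step 7: +5 new -> 36 infected
Step 8: +3 new -> 39 infected
Step 9: +0 new -> 39 infected

Answer: 39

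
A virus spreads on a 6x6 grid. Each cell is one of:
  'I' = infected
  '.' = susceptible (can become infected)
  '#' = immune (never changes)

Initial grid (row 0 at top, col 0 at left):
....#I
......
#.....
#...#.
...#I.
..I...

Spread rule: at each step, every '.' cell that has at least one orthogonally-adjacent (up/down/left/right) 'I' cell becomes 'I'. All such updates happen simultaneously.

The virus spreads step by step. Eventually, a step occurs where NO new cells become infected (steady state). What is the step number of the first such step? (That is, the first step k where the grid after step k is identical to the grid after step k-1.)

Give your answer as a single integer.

Step 0 (initial): 3 infected
Step 1: +6 new -> 9 infected
Step 2: +7 new -> 16 infected
Step 3: +6 new -> 22 infected
Step 4: +4 new -> 26 infected
Step 5: +2 new -> 28 infected
Step 6: +2 new -> 30 infected
Step 7: +1 new -> 31 infected
Step 8: +0 new -> 31 infected

Answer: 8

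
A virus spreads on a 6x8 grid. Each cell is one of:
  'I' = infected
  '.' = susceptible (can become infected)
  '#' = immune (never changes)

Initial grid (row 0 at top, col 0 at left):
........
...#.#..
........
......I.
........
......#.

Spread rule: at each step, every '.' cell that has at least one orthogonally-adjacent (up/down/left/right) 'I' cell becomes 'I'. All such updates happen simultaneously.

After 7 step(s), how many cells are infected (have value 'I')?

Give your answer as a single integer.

Answer: 41

Derivation:
Step 0 (initial): 1 infected
Step 1: +4 new -> 5 infected
Step 2: +6 new -> 11 infected
Step 3: +7 new -> 18 infected
Step 4: +7 new -> 25 infected
Step 5: +5 new -> 30 infected
Step 6: +6 new -> 36 infected
Step 7: +5 new -> 41 infected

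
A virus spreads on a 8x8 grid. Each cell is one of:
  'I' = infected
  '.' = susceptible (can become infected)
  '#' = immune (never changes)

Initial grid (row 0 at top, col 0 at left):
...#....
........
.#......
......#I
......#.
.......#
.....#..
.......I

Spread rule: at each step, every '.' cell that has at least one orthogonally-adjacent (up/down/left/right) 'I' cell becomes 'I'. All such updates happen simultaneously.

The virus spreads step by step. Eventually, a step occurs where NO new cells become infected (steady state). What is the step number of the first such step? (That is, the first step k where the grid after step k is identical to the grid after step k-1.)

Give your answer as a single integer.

Answer: 11

Derivation:
Step 0 (initial): 2 infected
Step 1: +4 new -> 6 infected
Step 2: +4 new -> 10 infected
Step 3: +5 new -> 15 infected
Step 4: +7 new -> 22 infected
Step 5: +8 new -> 30 infected
Step 6: +8 new -> 38 infected
Step 7: +6 new -> 44 infected
Step 8: +6 new -> 50 infected
Step 9: +5 new -> 55 infected
Step 10: +3 new -> 58 infected
Step 11: +0 new -> 58 infected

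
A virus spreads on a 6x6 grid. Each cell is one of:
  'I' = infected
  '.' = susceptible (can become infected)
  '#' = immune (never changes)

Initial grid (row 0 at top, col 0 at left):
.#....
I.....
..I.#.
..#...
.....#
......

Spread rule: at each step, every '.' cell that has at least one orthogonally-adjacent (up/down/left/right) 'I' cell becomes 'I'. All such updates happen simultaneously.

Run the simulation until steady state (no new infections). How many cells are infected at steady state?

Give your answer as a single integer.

Answer: 32

Derivation:
Step 0 (initial): 2 infected
Step 1: +6 new -> 8 infected
Step 2: +5 new -> 13 infected
Step 3: +6 new -> 19 infected
Step 4: +8 new -> 27 infected
Step 5: +4 new -> 31 infected
Step 6: +1 new -> 32 infected
Step 7: +0 new -> 32 infected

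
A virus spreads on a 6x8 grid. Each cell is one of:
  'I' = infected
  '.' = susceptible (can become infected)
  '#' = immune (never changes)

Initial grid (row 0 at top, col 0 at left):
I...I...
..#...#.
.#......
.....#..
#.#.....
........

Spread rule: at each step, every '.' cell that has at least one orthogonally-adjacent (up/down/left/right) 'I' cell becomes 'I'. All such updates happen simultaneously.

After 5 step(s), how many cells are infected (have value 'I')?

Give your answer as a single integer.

Answer: 32

Derivation:
Step 0 (initial): 2 infected
Step 1: +5 new -> 7 infected
Step 2: +7 new -> 14 infected
Step 3: +5 new -> 19 infected
Step 4: +6 new -> 25 infected
Step 5: +7 new -> 32 infected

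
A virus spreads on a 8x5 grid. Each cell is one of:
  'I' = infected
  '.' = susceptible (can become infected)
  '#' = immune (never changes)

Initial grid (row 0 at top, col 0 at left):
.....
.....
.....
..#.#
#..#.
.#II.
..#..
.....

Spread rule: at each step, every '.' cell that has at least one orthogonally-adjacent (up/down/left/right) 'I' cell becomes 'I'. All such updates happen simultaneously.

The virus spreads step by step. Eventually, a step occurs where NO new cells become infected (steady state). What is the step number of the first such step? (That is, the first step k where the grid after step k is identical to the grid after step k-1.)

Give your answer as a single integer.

Step 0 (initial): 2 infected
Step 1: +3 new -> 5 infected
Step 2: +4 new -> 9 infected
Step 3: +3 new -> 12 infected
Step 4: +3 new -> 15 infected
Step 5: +5 new -> 20 infected
Step 6: +5 new -> 25 infected
Step 7: +6 new -> 31 infected
Step 8: +2 new -> 33 infected
Step 9: +1 new -> 34 infected
Step 10: +0 new -> 34 infected

Answer: 10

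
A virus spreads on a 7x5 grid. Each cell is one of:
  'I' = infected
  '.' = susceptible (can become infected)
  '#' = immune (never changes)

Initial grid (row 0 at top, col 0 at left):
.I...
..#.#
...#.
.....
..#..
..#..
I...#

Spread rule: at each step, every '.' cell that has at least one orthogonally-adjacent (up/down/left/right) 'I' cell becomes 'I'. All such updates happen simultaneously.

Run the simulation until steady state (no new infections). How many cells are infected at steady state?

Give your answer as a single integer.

Step 0 (initial): 2 infected
Step 1: +5 new -> 7 infected
Step 2: +6 new -> 13 infected
Step 3: +8 new -> 21 infected
Step 4: +2 new -> 23 infected
Step 5: +3 new -> 26 infected
Step 6: +2 new -> 28 infected
Step 7: +1 new -> 29 infected
Step 8: +0 new -> 29 infected

Answer: 29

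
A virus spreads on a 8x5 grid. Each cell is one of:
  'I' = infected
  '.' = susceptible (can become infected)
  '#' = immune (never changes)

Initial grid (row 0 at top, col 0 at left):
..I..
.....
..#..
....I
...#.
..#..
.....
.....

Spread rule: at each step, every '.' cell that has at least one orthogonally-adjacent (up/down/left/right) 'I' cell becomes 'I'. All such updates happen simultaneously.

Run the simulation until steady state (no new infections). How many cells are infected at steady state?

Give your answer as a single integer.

Step 0 (initial): 2 infected
Step 1: +6 new -> 8 infected
Step 2: +8 new -> 16 infected
Step 3: +6 new -> 22 infected
Step 4: +5 new -> 27 infected
Step 5: +4 new -> 31 infected
Step 6: +3 new -> 34 infected
Step 7: +2 new -> 36 infected
Step 8: +1 new -> 37 infected
Step 9: +0 new -> 37 infected

Answer: 37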